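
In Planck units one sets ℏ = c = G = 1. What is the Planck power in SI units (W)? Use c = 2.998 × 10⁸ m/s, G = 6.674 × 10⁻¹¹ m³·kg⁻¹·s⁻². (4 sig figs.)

P_P = c⁵/G
  = 2.422 × 10⁴² / 6.674 × 10⁻¹¹
  = 3.629 × 10⁵² W

3.629 × 10⁵² W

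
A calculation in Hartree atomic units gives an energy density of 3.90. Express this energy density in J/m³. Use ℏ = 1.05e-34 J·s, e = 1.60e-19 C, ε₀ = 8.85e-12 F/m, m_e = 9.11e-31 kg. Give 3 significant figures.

One atomic unit of energy density: u_au = E_h/a₀³ = m_e⁴e¹⁰/((4πε₀)⁵ℏ⁸) = 3.01e13 J/m³.
3.90 × 3.01e13 J/m³ = 1.18e14 J/m³

1.18e14 J/m³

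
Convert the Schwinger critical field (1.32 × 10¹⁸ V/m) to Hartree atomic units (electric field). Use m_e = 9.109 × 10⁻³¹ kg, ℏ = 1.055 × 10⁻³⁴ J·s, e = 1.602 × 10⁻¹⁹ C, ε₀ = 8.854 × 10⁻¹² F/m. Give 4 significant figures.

2.573 × 10⁶

atomic unit of electric field: E_au = E_h/(e a₀) = m_e²e⁵/((4πε₀)³ℏ⁴) = 5.131 × 10¹¹ V/m.
1.32 × 10¹⁸ / 5.131 × 10¹¹ = 2.573 × 10⁶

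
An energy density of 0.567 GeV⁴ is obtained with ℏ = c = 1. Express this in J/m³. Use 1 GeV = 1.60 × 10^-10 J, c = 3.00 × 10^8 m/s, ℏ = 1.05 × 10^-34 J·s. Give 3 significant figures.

[E]/[L]³ = [E]⁴/(ℏc)³; restore (ℏc)⁻³.
1 GeV⁴ → 1/(ℏc)³ × (1 GeV in J)⁴ = 2.10 × 10^37 J/m³.
Result: 0.567 × 2.10 × 10^37 = 1.19 × 10^37 J/m³.

1.19 × 10^37 J/m³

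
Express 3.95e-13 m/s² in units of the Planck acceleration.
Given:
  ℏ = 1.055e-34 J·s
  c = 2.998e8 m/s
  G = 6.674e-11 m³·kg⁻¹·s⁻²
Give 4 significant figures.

Planck acceleration: a_P = √(c⁷/(ℏG)) = 5.560e51 m/s².
3.95e-13 / 5.560e51 = 7.104e-65

7.104e-65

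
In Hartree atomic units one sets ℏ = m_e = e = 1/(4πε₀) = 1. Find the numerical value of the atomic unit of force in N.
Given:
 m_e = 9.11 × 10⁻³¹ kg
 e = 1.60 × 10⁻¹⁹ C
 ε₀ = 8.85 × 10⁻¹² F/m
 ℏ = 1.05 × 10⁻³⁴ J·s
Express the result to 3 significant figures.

F_au = E_h/a₀ = m_e²e⁶/((4πε₀)³ℏ⁴)
E_h = 4.38 × 10⁻¹⁸ J
a₀ = 5.26 × 10⁻¹¹ m
E_h/a₀ = 8.33 × 10⁻⁸ N

8.33 × 10⁻⁸ N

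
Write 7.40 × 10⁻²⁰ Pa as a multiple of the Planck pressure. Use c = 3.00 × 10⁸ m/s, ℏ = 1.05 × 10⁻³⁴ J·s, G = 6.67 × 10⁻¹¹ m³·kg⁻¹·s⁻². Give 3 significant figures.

Planck pressure: p_P = c⁷/(ℏG²) = 4.68 × 10¹¹³ Pa.
7.40 × 10⁻²⁰ / 4.68 × 10¹¹³ = 1.58 × 10⁻¹³³

1.58 × 10⁻¹³³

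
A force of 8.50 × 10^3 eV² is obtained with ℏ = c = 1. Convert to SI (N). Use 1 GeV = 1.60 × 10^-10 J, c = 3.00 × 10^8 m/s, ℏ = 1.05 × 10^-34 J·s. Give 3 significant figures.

6.91 × 10^-9 N

Force is [E]/[L] = [E]²/(ℏc); restore (ℏc)⁻¹.
1 GeV² → 1/(ℏc) × (1 GeV in J)² = 8.13 × 10^5 N.
Convert the energy scale: 8.50 × 10^3 eV² = 8.50 × 10^-15 GeV².
Result: 8.50 × 10^-15 × 8.13 × 10^5 = 6.91 × 10^-9 N.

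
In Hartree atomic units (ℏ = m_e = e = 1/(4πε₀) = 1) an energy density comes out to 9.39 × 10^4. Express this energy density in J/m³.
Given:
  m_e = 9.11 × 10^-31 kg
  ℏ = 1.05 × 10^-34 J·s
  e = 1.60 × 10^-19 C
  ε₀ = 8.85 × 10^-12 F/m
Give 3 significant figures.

One atomic unit of energy density: u_au = E_h/a₀³ = m_e⁴e¹⁰/((4πε₀)⁵ℏ⁸) = 3.01 × 10^13 J/m³.
9.39 × 10^4 × 3.01 × 10^13 J/m³ = 2.83 × 10^18 J/m³

2.83 × 10^18 J/m³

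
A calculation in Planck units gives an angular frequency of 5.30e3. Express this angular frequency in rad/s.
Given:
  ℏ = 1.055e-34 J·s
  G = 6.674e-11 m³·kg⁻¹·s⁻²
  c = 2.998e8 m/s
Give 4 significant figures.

One Planck angular frequency: ω_P = √(c⁵/(ℏG)) = 1.855e43 rad/s.
5.30e3 × 1.855e43 rad/s = 9.830e46 rad/s

9.830e46 rad/s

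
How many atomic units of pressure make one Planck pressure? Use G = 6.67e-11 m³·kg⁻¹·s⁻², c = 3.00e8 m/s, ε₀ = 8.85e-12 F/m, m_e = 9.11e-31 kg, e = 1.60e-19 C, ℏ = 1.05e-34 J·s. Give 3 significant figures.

Planck pressure: p_P = c⁷/(ℏG²) = 4.68e113 Pa
atomic unit of pressure: P_au = E_h/a₀³ = m_e⁴e¹⁰/((4πε₀)⁵ℏ⁸) = 3.01e13 Pa
ratio = 4.68e113 / 3.01e13 = 1.55e100

1.55e100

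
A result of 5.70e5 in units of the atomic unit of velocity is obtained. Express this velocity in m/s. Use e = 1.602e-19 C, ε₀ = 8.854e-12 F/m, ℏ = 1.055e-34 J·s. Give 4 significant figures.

One atomic unit of velocity: v_au = e²/(4πε₀ℏ) = 2.186e6 m/s.
5.70e5 × 2.186e6 m/s = 1.246e12 m/s

1.246e12 m/s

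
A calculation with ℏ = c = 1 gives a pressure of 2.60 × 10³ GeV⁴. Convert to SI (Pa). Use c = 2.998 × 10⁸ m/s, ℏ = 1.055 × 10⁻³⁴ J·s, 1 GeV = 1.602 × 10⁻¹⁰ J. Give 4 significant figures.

5.412 × 10⁴⁰ Pa

Pressure is [E]/[L]³ = [E]⁴/(ℏc)³.
1 GeV⁴ → 1/(ℏc)³ × (1 GeV in J)⁴ = 2.082 × 10³⁷ Pa.
Result: 2.60 × 10³ × 2.082 × 10³⁷ = 5.412 × 10⁴⁰ Pa.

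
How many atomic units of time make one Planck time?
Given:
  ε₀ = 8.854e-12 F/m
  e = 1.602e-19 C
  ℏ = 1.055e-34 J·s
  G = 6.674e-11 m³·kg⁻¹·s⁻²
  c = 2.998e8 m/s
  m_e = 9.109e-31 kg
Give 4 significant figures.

2.225e-27

Planck time: t_P = √(ℏG/c⁵) = 5.392e-44 s
atomic unit of time: τ_au = (4πε₀)²ℏ³/(m_e e⁴) = 2.423e-17 s
ratio = 5.392e-44 / 2.423e-17 = 2.225e-27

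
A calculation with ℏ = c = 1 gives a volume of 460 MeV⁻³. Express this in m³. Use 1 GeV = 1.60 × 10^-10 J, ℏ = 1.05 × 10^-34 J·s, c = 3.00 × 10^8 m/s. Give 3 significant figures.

Volume is [L]³ = [E]⁻³·(ℏc)³.
1 GeV⁻³ → (ℏc)³ × (1 GeV in J)⁻³ = 7.63 × 10^-48 m³.
Convert the energy scale: 460 MeV⁻³ = 4.60 × 10^11 GeV⁻³.
Result: 4.60 × 10^11 × 7.63 × 10^-48 = 3.51 × 10^-36 m³.

3.51 × 10^-36 m³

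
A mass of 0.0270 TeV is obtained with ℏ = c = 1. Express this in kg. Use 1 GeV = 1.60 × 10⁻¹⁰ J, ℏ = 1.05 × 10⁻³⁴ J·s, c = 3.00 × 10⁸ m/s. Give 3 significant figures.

Mass is [E]/c²; divide by c².
1 GeV → 1/c² × (1 GeV in J) = 1.78 × 10⁻²⁷ kg.
Convert the energy scale: 0.0270 TeV = 27 GeV.
Result: 27 × 1.78 × 10⁻²⁷ = 4.80 × 10⁻²⁶ kg.

4.80 × 10⁻²⁶ kg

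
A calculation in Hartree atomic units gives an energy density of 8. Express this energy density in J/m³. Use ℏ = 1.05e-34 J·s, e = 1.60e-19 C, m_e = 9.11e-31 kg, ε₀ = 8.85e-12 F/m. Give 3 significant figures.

2.41e14 J/m³

One atomic unit of energy density: u_au = E_h/a₀³ = m_e⁴e¹⁰/((4πε₀)⁵ℏ⁸) = 3.01e13 J/m³.
8 × 3.01e13 J/m³ = 2.41e14 J/m³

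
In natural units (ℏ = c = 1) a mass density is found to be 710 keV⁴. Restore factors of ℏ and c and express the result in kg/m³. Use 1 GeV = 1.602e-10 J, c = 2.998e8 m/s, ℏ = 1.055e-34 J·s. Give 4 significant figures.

Mass density is [E]/(c²[L]³) = [E]⁴/(ℏ³c⁵).
1 GeV⁴ → 1/(ℏ³c⁵) × (1 GeV in J)⁴ = 2.316e20 kg/m³.
Convert the energy scale: 710 keV⁴ = 7.10e-22 GeV⁴.
Result: 7.10e-22 × 2.316e20 = 0.1644 kg/m³.

0.1644 kg/m³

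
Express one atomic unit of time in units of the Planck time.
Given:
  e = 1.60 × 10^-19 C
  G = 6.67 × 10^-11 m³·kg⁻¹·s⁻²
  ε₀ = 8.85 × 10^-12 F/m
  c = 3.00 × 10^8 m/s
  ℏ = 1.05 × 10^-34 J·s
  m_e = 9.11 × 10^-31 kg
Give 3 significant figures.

4.47 × 10^26

atomic unit of time: τ_au = (4πε₀)²ℏ³/(m_e e⁴) = 2.40 × 10^-17 s
Planck time: t_P = √(ℏG/c⁵) = 5.37 × 10^-44 s
ratio = 2.40 × 10^-17 / 5.37 × 10^-44 = 4.47 × 10^26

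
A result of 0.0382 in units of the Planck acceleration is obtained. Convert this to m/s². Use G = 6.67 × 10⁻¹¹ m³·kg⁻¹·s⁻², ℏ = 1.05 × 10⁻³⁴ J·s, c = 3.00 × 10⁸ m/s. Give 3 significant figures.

2.13 × 10⁵⁰ m/s²

One Planck acceleration: a_P = √(c⁷/(ℏG)) = 5.59 × 10⁵¹ m/s².
0.0382 × 5.59 × 10⁵¹ m/s² = 2.13 × 10⁵⁰ m/s²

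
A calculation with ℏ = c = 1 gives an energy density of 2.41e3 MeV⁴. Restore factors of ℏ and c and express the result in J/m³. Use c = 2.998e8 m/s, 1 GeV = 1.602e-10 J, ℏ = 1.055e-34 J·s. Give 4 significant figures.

5.017e28 J/m³

[E]/[L]³ = [E]⁴/(ℏc)³; restore (ℏc)⁻³.
1 GeV⁴ → 1/(ℏc)³ × (1 GeV in J)⁴ = 2.082e37 J/m³.
Convert the energy scale: 2.41e3 MeV⁴ = 2.41e-9 GeV⁴.
Result: 2.41e-9 × 2.082e37 = 5.017e28 J/m³.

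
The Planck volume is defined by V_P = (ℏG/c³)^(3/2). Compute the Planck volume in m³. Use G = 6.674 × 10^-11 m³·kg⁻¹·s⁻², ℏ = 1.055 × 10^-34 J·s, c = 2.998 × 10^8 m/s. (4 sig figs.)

4.224 × 10^-105 m³

V_P = (ℏG/c³)^(3/2)
  = √(1.784 × 10^-209)
  = 4.224 × 10^-105 m³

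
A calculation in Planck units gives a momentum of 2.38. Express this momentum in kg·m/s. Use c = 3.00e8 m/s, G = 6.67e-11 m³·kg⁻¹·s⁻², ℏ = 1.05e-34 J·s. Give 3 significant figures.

15.5 kg·m/s

One Planck momentum: p_P = √(ℏc³/G) = 6.52 kg·m/s.
2.38 × 6.52 kg·m/s = 15.5 kg·m/s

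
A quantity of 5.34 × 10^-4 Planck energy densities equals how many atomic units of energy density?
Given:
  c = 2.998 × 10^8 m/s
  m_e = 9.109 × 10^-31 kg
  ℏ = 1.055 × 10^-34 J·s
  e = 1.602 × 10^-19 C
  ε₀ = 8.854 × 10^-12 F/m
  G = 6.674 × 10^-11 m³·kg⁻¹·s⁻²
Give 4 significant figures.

Planck energy density: u_P = c⁷/(ℏG²) = 4.632 × 10^113 J/m³
atomic unit of energy density: u_au = E_h/a₀³ = m_e⁴e¹⁰/((4πε₀)⁵ℏ⁸) = 2.929 × 10^13 J/m³
5.34 × 10^-4 × 4.632 × 10^113 / 2.929 × 10^13 = 8.445 × 10^96

8.445 × 10^96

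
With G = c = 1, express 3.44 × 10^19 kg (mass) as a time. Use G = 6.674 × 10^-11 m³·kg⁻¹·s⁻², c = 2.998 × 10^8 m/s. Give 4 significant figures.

8.520 × 10^-17 s

Mass → time via G/c³.
3.44 × 10^19 kg × (G/c³) = 8.520 × 10^-17 s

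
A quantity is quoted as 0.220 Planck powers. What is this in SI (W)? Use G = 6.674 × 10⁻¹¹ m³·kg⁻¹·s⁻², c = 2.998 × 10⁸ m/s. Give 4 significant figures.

7.984 × 10⁵¹ W

One Planck power: P_P = c⁵/G = 3.629 × 10⁵² W.
0.220 × 3.629 × 10⁵² W = 7.984 × 10⁵¹ W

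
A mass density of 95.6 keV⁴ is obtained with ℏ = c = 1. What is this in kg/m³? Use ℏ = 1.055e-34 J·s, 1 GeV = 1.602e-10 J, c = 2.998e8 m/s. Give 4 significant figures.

Mass density is [E]/(c²[L]³) = [E]⁴/(ℏ³c⁵).
1 GeV⁴ → 1/(ℏ³c⁵) × (1 GeV in J)⁴ = 2.316e20 kg/m³.
Convert the energy scale: 95.6 keV⁴ = 9.56e-23 GeV⁴.
Result: 9.56e-23 × 2.316e20 = 0.02214 kg/m³.

0.02214 kg/m³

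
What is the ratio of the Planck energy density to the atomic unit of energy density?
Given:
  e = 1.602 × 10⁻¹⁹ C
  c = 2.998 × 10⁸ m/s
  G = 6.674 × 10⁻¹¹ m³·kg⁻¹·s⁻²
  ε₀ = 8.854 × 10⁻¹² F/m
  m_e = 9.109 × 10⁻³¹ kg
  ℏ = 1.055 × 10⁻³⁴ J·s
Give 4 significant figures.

1.581 × 10¹⁰⁰

Planck energy density: u_P = c⁷/(ℏG²) = 4.632 × 10¹¹³ J/m³
atomic unit of energy density: u_au = E_h/a₀³ = m_e⁴e¹⁰/((4πε₀)⁵ℏ⁸) = 2.929 × 10¹³ J/m³
ratio = 4.632 × 10¹¹³ / 2.929 × 10¹³ = 1.581 × 10¹⁰⁰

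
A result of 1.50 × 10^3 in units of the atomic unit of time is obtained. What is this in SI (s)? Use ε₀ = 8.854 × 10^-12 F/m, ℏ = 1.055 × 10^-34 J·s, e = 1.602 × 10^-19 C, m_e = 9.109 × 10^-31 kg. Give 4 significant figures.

3.634 × 10^-14 s

One atomic unit of time: τ_au = (4πε₀)²ℏ³/(m_e e⁴) = 2.423 × 10^-17 s.
1.50 × 10^3 × 2.423 × 10^-17 s = 3.634 × 10^-14 s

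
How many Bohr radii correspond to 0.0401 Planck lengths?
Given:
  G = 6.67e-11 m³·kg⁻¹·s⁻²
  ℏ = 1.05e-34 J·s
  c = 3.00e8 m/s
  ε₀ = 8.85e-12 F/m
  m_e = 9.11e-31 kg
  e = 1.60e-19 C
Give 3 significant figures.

1.23e-26

Planck length: ℓ_P = √(ℏG/c³) = 1.61e-35 m
Bohr radius: a₀ = 4πε₀ℏ²/(m_e e²) = 5.26e-11 m
0.0401 × 1.61e-35 / 5.26e-11 = 1.23e-26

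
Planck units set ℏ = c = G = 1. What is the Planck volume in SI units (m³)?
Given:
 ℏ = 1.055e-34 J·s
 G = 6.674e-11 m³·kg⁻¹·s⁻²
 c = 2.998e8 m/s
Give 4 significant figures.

4.224e-105 m³

From ℏ = c = G = 1 the volume scale is V_P = (ℏG/c³)^(3/2).
  = √(1.784e-209)
  = 4.224e-105 m³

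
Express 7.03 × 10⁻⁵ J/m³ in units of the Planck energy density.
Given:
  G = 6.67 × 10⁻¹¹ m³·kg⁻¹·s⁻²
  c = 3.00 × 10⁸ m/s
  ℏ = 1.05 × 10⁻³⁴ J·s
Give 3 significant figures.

Planck energy density: u_P = c⁷/(ℏG²) = 4.68 × 10¹¹³ J/m³.
7.03 × 10⁻⁵ / 4.68 × 10¹¹³ = 1.50 × 10⁻¹¹⁸

1.50 × 10⁻¹¹⁸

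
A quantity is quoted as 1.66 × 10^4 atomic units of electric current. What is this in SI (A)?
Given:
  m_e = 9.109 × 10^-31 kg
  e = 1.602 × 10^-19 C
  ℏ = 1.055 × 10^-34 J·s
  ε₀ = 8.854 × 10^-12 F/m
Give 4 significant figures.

109.8 A

One atomic unit of electric current: I_au = e E_h/ℏ = m_e e⁵/((4πε₀)²ℏ³) = 6.612 × 10^-3 A.
1.66 × 10^4 × 6.612 × 10^-3 A = 109.8 A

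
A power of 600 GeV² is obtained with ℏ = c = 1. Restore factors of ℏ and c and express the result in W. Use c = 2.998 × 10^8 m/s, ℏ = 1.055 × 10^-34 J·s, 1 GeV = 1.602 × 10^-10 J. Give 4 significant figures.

Power is [E]/[T] = [E]²/ℏ.
1 GeV² → 1/ℏ × (1 GeV in J)² = 2.433 × 10^14 W.
Result: 600 × 2.433 × 10^14 = 1.460 × 10^17 W.

1.460 × 10^17 W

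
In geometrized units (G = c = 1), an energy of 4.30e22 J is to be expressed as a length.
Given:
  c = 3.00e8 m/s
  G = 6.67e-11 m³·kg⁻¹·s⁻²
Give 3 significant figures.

3.54e-22 m

Energy → length via G/c⁴.
4.30e22 J × (G/c⁴) = 3.54e-22 m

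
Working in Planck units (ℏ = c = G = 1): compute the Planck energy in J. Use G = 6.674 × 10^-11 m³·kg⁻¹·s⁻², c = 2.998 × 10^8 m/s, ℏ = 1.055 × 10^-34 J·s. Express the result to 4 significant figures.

1.957 × 10^9 J

The unique combination of the constants set to 1 with dimensions of energy is E_P = √(ℏc⁵/G).
  = √(3.828 × 10^18)
  = 1.957 × 10^9 J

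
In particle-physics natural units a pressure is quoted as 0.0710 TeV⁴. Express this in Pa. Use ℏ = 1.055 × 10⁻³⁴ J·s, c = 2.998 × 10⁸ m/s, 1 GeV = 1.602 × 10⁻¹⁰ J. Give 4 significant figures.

Pressure is [E]/[L]³ = [E]⁴/(ℏc)³.
1 GeV⁴ → 1/(ℏc)³ × (1 GeV in J)⁴ = 2.082 × 10³⁷ Pa.
Convert the energy scale: 0.0710 TeV⁴ = 7.10 × 10¹⁰ GeV⁴.
Result: 7.10 × 10¹⁰ × 2.082 × 10³⁷ = 1.478 × 10⁴⁸ Pa.

1.478 × 10⁴⁸ Pa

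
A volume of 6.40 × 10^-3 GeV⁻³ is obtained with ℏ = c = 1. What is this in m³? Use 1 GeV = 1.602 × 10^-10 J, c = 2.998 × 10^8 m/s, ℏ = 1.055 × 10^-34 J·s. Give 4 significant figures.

Volume is [L]³ = [E]⁻³·(ℏc)³.
1 GeV⁻³ → (ℏc)³ × (1 GeV in J)⁻³ = 7.696 × 10^-48 m³.
Result: 6.40 × 10^-3 × 7.696 × 10^-48 = 4.925 × 10^-50 m³.

4.925 × 10^-50 m³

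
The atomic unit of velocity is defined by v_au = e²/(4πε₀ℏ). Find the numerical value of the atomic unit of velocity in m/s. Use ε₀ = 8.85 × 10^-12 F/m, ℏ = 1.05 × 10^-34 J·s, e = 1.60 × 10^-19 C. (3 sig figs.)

2.19 × 10^6 m/s

v_au = e²/(4πε₀ℏ)
  = 2.56 × 10^-38 / 1.17 × 10^-44
  = 2.19 × 10^6 m/s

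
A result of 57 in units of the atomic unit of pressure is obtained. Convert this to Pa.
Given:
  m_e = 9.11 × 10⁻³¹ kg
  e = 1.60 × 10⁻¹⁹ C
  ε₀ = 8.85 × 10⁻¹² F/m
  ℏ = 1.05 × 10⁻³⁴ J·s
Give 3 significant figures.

One atomic unit of pressure: P_au = E_h/a₀³ = m_e⁴e¹⁰/((4πε₀)⁵ℏ⁸) = 3.01 × 10¹³ Pa.
57 × 3.01 × 10¹³ Pa = 1.72 × 10¹⁵ Pa

1.72 × 10¹⁵ Pa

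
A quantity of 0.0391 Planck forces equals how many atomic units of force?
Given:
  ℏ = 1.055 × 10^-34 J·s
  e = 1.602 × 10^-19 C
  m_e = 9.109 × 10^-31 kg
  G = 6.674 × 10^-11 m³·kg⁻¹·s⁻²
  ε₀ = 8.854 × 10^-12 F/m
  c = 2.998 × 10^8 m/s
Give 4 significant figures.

Planck force: F_P = c⁴/G = 1.210 × 10^44 N
atomic unit of force: F_au = E_h/a₀ = m_e²e⁶/((4πε₀)³ℏ⁴) = 8.220 × 10^-8 N
0.0391 × 1.210 × 10^44 / 8.220 × 10^-8 = 5.758 × 10^49

5.758 × 10^49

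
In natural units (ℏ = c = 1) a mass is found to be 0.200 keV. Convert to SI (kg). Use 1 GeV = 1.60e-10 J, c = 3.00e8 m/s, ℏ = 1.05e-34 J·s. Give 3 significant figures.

3.56e-34 kg

Mass is [E]/c²; divide by c².
1 GeV → 1/c² × (1 GeV in J) = 1.78e-27 kg.
Convert the energy scale: 0.200 keV = 2.00e-7 GeV.
Result: 2.00e-7 × 1.78e-27 = 3.56e-34 kg.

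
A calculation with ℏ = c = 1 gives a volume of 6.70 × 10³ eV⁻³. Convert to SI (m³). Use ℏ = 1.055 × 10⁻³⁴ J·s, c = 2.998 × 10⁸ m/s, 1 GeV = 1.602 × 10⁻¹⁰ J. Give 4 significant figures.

Volume is [L]³ = [E]⁻³·(ℏc)³.
1 GeV⁻³ → (ℏc)³ × (1 GeV in J)⁻³ = 7.696 × 10⁻⁴⁸ m³.
Convert the energy scale: 6.70 × 10³ eV⁻³ = 6.70 × 10³⁰ GeV⁻³.
Result: 6.70 × 10³⁰ × 7.696 × 10⁻⁴⁸ = 5.156 × 10⁻¹⁷ m³.

5.156 × 10⁻¹⁷ m³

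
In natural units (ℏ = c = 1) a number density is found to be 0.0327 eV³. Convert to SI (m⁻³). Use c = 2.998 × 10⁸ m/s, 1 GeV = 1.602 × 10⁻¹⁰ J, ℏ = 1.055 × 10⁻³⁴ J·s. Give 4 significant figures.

Number density is [L]⁻³ = [E]³/(ℏc)³.
1 GeV³ → 1/(ℏc)³ × (1 GeV in J)³ = 1.299 × 10⁴⁷ m⁻³.
Convert the energy scale: 0.0327 eV³ = 3.27 × 10⁻²⁹ GeV³.
Result: 3.27 × 10⁻²⁹ × 1.299 × 10⁴⁷ = 4.249 × 10¹⁸ m⁻³.

4.249 × 10¹⁸ m⁻³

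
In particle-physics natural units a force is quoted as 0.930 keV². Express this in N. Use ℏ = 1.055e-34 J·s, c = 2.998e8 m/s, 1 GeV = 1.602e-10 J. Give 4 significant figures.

7.546e-7 N

Force is [E]/[L] = [E]²/(ℏc); restore (ℏc)⁻¹.
1 GeV² → 1/(ℏc) × (1 GeV in J)² = 8.114e5 N.
Convert the energy scale: 0.930 keV² = 9.30e-13 GeV².
Result: 9.30e-13 × 8.114e5 = 7.546e-7 N.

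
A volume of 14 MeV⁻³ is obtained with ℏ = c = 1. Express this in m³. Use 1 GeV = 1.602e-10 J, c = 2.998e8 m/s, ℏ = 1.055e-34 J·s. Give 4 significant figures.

1.077e-37 m³

Volume is [L]³ = [E]⁻³·(ℏc)³.
1 GeV⁻³ → (ℏc)³ × (1 GeV in J)⁻³ = 7.696e-48 m³.
Convert the energy scale: 14 MeV⁻³ = 1.40e10 GeV⁻³.
Result: 1.40e10 × 7.696e-48 = 1.077e-37 m³.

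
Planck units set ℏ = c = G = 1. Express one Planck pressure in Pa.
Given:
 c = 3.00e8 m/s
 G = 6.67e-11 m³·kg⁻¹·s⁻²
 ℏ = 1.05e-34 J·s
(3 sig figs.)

Dimensional analysis gives p_P = c⁷/(ℏG²).
  = 2.19e59 / 4.67e-55
  = 4.68e113 Pa

4.68e113 Pa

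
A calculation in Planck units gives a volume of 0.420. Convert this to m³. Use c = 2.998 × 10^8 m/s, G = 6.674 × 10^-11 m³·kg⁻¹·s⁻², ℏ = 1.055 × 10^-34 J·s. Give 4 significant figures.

One Planck volume: V_P = (ℏG/c³)^(3/2) = 4.224 × 10^-105 m³.
0.420 × 4.224 × 10^-105 m³ = 1.774 × 10^-105 m³

1.774 × 10^-105 m³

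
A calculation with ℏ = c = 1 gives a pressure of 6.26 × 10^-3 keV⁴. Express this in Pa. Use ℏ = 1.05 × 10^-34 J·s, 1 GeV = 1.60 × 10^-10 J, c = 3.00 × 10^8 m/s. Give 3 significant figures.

Pressure is [E]/[L]³ = [E]⁴/(ℏc)³.
1 GeV⁴ → 1/(ℏc)³ × (1 GeV in J)⁴ = 2.10 × 10^37 Pa.
Convert the energy scale: 6.26 × 10^-3 keV⁴ = 6.26 × 10^-27 GeV⁴.
Result: 6.26 × 10^-27 × 2.10 × 10^37 = 1.31 × 10^11 Pa.

1.31 × 10^11 Pa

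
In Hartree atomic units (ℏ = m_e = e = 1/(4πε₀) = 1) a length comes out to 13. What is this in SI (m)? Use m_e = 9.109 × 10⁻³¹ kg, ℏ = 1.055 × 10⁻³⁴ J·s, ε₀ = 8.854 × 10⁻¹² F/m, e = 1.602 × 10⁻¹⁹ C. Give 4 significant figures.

6.887 × 10⁻¹⁰ m

One Bohr radius: a₀ = 4πε₀ℏ²/(m_e e²) = 5.297 × 10⁻¹¹ m.
13 × 5.297 × 10⁻¹¹ m = 6.887 × 10⁻¹⁰ m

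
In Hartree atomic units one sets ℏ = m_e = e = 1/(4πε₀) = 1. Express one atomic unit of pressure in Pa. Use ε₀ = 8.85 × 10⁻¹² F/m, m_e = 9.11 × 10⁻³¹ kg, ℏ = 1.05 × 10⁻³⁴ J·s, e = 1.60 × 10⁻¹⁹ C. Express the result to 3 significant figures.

3.01 × 10¹³ Pa

P_au = E_h/a₀³ = m_e⁴e¹⁰/((4πε₀)⁵ℏ⁸)
E_h = 4.38 × 10⁻¹⁸ J
a₀ = 5.26 × 10⁻¹¹ m
E_h/a₀³ = 3.01 × 10¹³ Pa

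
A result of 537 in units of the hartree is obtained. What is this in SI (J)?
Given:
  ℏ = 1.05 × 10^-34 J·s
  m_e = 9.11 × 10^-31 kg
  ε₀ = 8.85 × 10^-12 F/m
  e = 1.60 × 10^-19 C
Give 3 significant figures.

2.35 × 10^-15 J

One hartree: E_h = m_e e⁴/(4πε₀ℏ)² = 4.38 × 10^-18 J.
537 × 4.38 × 10^-18 J = 2.35 × 10^-15 J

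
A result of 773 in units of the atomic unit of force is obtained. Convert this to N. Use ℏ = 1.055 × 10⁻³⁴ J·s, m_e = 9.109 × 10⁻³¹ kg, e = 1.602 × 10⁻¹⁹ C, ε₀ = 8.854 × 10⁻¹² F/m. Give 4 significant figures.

6.354 × 10⁻⁵ N

One atomic unit of force: F_au = E_h/a₀ = m_e²e⁶/((4πε₀)³ℏ⁴) = 8.220 × 10⁻⁸ N.
773 × 8.220 × 10⁻⁸ N = 6.354 × 10⁻⁵ N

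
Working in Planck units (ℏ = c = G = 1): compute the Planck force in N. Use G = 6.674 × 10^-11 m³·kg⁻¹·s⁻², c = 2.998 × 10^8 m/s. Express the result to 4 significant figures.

1.210 × 10^44 N

Dimensional analysis gives F_P = c⁴/G.
  = 8.078 × 10^33 / 6.674 × 10^-11
  = 1.210 × 10^44 N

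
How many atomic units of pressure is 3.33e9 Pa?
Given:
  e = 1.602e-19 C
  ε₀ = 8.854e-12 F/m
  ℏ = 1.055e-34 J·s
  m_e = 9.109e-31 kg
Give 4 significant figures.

1.137e-4

atomic unit of pressure: P_au = E_h/a₀³ = m_e⁴e¹⁰/((4πε₀)⁵ℏ⁸) = 2.929e13 Pa.
3.33e9 / 2.929e13 = 1.137e-4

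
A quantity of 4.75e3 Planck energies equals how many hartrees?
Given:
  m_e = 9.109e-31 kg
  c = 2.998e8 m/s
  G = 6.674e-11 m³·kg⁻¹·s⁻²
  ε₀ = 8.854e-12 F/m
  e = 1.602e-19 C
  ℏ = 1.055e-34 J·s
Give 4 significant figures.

2.134e30

Planck energy: E_P = √(ℏc⁵/G) = 1.957e9 J
hartree: E_h = m_e e⁴/(4πε₀ℏ)² = 4.354e-18 J
4.75e3 × 1.957e9 / 4.354e-18 = 2.134e30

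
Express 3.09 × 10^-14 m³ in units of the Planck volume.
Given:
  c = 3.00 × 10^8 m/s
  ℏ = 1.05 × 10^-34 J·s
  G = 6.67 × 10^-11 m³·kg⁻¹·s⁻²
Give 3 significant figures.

7.40 × 10^90

Planck volume: V_P = (ℏG/c³)^(3/2) = 4.18 × 10^-105 m³.
3.09 × 10^-14 / 4.18 × 10^-105 = 7.40 × 10^90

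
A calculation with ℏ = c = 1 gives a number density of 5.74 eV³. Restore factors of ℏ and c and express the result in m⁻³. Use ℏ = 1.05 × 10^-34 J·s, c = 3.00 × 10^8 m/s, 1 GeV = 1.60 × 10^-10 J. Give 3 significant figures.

7.52 × 10^20 m⁻³

Number density is [L]⁻³ = [E]³/(ℏc)³.
1 GeV³ → 1/(ℏc)³ × (1 GeV in J)³ = 1.31 × 10^47 m⁻³.
Convert the energy scale: 5.74 eV³ = 5.74 × 10^-27 GeV³.
Result: 5.74 × 10^-27 × 1.31 × 10^47 = 7.52 × 10^20 m⁻³.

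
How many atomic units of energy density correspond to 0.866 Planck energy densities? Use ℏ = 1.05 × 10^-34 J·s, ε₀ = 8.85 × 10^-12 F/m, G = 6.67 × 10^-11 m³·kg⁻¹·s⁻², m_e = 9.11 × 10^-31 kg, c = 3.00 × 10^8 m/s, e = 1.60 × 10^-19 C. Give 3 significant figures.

Planck energy density: u_P = c⁷/(ℏG²) = 4.68 × 10^113 J/m³
atomic unit of energy density: u_au = E_h/a₀³ = m_e⁴e¹⁰/((4πε₀)⁵ℏ⁸) = 3.01 × 10^13 J/m³
0.866 × 4.68 × 10^113 / 3.01 × 10^13 = 1.35 × 10^100

1.35 × 10^100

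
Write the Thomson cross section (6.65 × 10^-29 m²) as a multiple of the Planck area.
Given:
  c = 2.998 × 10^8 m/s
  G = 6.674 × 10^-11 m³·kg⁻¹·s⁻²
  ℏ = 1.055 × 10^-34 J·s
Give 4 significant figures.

2.545 × 10^41

Planck area: A_P = ℏG/c³ = 2.613 × 10^-70 m².
6.65 × 10^-29 / 2.613 × 10^-70 = 2.545 × 10^41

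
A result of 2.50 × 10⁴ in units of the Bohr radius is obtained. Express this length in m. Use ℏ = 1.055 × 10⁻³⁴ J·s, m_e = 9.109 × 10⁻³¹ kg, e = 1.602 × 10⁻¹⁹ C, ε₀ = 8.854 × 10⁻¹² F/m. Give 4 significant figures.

1.324 × 10⁻⁶ m

One Bohr radius: a₀ = 4πε₀ℏ²/(m_e e²) = 5.297 × 10⁻¹¹ m.
2.50 × 10⁴ × 5.297 × 10⁻¹¹ m = 1.324 × 10⁻⁶ m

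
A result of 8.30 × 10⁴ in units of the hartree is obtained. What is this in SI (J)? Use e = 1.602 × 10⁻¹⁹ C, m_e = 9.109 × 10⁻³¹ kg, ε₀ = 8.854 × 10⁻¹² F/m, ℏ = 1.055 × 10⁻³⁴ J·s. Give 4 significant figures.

3.614 × 10⁻¹³ J

One hartree: E_h = m_e e⁴/(4πε₀ℏ)² = 4.354 × 10⁻¹⁸ J.
8.30 × 10⁴ × 4.354 × 10⁻¹⁸ J = 3.614 × 10⁻¹³ J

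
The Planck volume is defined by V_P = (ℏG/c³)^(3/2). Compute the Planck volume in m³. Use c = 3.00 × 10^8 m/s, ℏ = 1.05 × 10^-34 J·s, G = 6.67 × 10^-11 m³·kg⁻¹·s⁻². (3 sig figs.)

V_P = (ℏG/c³)^(3/2)
  = √(1.75 × 10^-209)
  = 4.18 × 10^-105 m³

4.18 × 10^-105 m³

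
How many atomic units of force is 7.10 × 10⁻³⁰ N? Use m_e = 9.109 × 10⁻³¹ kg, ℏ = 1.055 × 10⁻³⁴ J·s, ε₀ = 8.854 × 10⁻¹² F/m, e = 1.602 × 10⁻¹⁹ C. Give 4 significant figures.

atomic unit of force: F_au = E_h/a₀ = m_e²e⁶/((4πε₀)³ℏ⁴) = 8.220 × 10⁻⁸ N.
7.10 × 10⁻³⁰ / 8.220 × 10⁻⁸ = 8.638 × 10⁻²³

8.638 × 10⁻²³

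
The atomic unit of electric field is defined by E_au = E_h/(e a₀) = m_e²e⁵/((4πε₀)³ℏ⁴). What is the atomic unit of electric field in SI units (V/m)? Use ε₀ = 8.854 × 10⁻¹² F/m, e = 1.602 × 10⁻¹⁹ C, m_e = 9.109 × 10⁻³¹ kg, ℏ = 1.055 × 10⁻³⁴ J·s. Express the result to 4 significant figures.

5.131 × 10¹¹ V/m

E_au = E_h/(e a₀) = m_e²e⁵/((4πε₀)³ℏ⁴)
E_h = 4.354 × 10⁻¹⁸ J
a₀ = 5.297 × 10⁻¹¹ m
E_h/(e·a₀) = 5.131 × 10¹¹ V/m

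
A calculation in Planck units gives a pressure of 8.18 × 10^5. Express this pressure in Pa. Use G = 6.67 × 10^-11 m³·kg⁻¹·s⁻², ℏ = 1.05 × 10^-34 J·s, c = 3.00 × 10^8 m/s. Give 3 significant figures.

One Planck pressure: p_P = c⁷/(ℏG²) = 4.68 × 10^113 Pa.
8.18 × 10^5 × 4.68 × 10^113 Pa = 3.83 × 10^119 Pa

3.83 × 10^119 Pa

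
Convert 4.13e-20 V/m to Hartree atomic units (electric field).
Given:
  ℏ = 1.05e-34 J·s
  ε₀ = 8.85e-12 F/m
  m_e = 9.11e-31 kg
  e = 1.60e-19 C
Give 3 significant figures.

7.93e-32

atomic unit of electric field: E_au = E_h/(e a₀) = m_e²e⁵/((4πε₀)³ℏ⁴) = 5.20e11 V/m.
4.13e-20 / 5.20e11 = 7.93e-32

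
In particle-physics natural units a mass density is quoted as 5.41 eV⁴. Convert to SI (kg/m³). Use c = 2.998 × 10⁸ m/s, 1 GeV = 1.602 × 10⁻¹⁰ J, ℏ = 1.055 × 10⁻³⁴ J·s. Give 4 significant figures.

Mass density is [E]/(c²[L]³) = [E]⁴/(ℏ³c⁵).
1 GeV⁴ → 1/(ℏ³c⁵) × (1 GeV in J)⁴ = 2.316 × 10²⁰ kg/m³.
Convert the energy scale: 5.41 eV⁴ = 5.41 × 10⁻³⁶ GeV⁴.
Result: 5.41 × 10⁻³⁶ × 2.316 × 10²⁰ = 1.253 × 10⁻¹⁵ kg/m³.

1.253 × 10⁻¹⁵ kg/m³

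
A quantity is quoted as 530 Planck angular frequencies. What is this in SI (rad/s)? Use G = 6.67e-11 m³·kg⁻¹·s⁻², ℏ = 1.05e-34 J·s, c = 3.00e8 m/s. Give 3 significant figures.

9.87e45 rad/s

One Planck angular frequency: ω_P = √(c⁵/(ℏG)) = 1.86e43 rad/s.
530 × 1.86e43 rad/s = 9.87e45 rad/s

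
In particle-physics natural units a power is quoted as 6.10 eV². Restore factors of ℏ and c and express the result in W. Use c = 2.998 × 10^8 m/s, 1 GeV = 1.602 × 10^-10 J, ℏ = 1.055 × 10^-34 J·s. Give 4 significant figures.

1.484 × 10^-3 W

Power is [E]/[T] = [E]²/ℏ.
1 GeV² → 1/ℏ × (1 GeV in J)² = 2.433 × 10^14 W.
Convert the energy scale: 6.10 eV² = 6.10 × 10^-18 GeV².
Result: 6.10 × 10^-18 × 2.433 × 10^14 = 1.484 × 10^-3 W.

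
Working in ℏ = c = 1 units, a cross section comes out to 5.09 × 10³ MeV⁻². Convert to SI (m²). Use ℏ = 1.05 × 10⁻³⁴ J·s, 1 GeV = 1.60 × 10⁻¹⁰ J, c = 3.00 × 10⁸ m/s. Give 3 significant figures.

Area is [L]² = [E]⁻²·(ℏc)²; restore (ℏc)².
1 GeV⁻² → (ℏc)² × (1 GeV in J)⁻² = 3.88 × 10⁻³² m².
Convert the energy scale: 5.09 × 10³ MeV⁻² = 5.09 × 10⁹ GeV⁻².
Result: 5.09 × 10⁹ × 3.88 × 10⁻³² = 1.97 × 10⁻²² m².

1.97 × 10⁻²² m²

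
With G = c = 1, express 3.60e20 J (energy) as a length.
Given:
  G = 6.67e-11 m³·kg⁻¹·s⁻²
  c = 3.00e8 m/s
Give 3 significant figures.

2.96e-24 m

Energy → length via G/c⁴.
3.60e20 J × (G/c⁴) = 2.96e-24 m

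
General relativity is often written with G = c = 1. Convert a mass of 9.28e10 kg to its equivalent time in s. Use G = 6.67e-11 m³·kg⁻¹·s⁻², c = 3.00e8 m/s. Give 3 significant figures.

2.29e-25 s

Mass → time via G/c³.
9.28e10 kg × (G/c³) = 2.29e-25 s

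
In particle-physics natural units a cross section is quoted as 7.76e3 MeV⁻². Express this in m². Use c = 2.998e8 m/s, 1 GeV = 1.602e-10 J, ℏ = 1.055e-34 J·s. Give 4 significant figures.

Area is [L]² = [E]⁻²·(ℏc)²; restore (ℏc)².
1 GeV⁻² → (ℏc)² × (1 GeV in J)⁻² = 3.898e-32 m².
Convert the energy scale: 7.76e3 MeV⁻² = 7.76e9 GeV⁻².
Result: 7.76e9 × 3.898e-32 = 3.025e-22 m².

3.025e-22 m²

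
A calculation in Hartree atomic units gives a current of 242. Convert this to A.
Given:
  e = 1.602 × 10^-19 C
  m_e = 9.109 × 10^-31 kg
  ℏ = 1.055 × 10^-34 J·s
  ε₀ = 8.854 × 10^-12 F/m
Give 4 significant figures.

One atomic unit of electric current: I_au = e E_h/ℏ = m_e e⁵/((4πε₀)²ℏ³) = 6.612 × 10^-3 A.
242 × 6.612 × 10^-3 A = 1.600 A

1.600 A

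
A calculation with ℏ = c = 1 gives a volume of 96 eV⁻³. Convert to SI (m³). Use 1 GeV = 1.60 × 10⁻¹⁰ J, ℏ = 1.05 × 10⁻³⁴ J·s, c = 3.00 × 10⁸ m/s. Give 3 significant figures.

7.33 × 10⁻¹⁹ m³

Volume is [L]³ = [E]⁻³·(ℏc)³.
1 GeV⁻³ → (ℏc)³ × (1 GeV in J)⁻³ = 7.63 × 10⁻⁴⁸ m³.
Convert the energy scale: 96 eV⁻³ = 9.60 × 10²⁸ GeV⁻³.
Result: 9.60 × 10²⁸ × 7.63 × 10⁻⁴⁸ = 7.33 × 10⁻¹⁹ m³.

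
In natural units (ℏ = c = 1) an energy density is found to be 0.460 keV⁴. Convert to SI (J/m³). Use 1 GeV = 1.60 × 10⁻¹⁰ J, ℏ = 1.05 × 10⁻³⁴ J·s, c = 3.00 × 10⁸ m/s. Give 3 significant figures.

9.65 × 10¹² J/m³

[E]/[L]³ = [E]⁴/(ℏc)³; restore (ℏc)⁻³.
1 GeV⁴ → 1/(ℏc)³ × (1 GeV in J)⁴ = 2.10 × 10³⁷ J/m³.
Convert the energy scale: 0.460 keV⁴ = 4.60 × 10⁻²⁵ GeV⁴.
Result: 4.60 × 10⁻²⁵ × 2.10 × 10³⁷ = 9.65 × 10¹² J/m³.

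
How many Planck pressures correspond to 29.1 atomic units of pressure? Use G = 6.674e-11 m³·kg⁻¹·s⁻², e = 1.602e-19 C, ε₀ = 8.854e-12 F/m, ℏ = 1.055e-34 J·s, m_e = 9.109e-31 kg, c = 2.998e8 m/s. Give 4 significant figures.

1.840e-99

atomic unit of pressure: P_au = E_h/a₀³ = m_e⁴e¹⁰/((4πε₀)⁵ℏ⁸) = 2.929e13 Pa
Planck pressure: p_P = c⁷/(ℏG²) = 4.632e113 Pa
29.1 × 2.929e13 / 4.632e113 = 1.840e-99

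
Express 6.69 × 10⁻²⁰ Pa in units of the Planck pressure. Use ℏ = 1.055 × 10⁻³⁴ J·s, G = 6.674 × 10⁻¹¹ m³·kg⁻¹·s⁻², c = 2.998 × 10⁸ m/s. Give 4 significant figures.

Planck pressure: p_P = c⁷/(ℏG²) = 4.632 × 10¹¹³ Pa.
6.69 × 10⁻²⁰ / 4.632 × 10¹¹³ = 1.444 × 10⁻¹³³

1.444 × 10⁻¹³³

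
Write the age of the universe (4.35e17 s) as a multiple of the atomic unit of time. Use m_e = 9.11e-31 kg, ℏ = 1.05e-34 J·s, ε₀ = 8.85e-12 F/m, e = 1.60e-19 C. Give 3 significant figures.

atomic unit of time: τ_au = (4πε₀)²ℏ³/(m_e e⁴) = 2.40e-17 s.
4.35e17 / 2.40e-17 = 1.81e34

1.81e34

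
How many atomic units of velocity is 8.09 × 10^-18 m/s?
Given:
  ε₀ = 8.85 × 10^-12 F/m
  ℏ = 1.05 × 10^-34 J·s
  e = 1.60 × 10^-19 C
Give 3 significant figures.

atomic unit of velocity: v_au = e²/(4πε₀ℏ) = 2.19 × 10^6 m/s.
8.09 × 10^-18 / 2.19 × 10^6 = 3.69 × 10^-24

3.69 × 10^-24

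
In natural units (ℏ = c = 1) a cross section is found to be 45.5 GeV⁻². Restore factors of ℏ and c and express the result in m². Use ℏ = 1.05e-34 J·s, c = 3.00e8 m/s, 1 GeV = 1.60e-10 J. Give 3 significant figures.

1.76e-30 m²

Area is [L]² = [E]⁻²·(ℏc)²; restore (ℏc)².
1 GeV⁻² → (ℏc)² × (1 GeV in J)⁻² = 3.88e-32 m².
Result: 45.5 × 3.88e-32 = 1.76e-30 m².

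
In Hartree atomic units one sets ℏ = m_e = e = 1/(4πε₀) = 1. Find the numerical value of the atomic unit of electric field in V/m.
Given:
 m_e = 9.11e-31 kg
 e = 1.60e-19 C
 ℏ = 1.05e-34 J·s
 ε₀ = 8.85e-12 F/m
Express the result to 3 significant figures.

E_au = E_h/(e a₀) = m_e²e⁵/((4πε₀)³ℏ⁴)
E_h = 4.38e-18 J
a₀ = 5.26e-11 m
E_h/(e·a₀) = 5.20e11 V/m

5.20e11 V/m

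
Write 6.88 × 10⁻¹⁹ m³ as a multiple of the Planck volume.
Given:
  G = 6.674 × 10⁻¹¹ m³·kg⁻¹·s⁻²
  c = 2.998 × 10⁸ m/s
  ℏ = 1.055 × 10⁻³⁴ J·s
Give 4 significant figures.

Planck volume: V_P = (ℏG/c³)^(3/2) = 4.224 × 10⁻¹⁰⁵ m³.
6.88 × 10⁻¹⁹ / 4.224 × 10⁻¹⁰⁵ = 1.629 × 10⁸⁶

1.629 × 10⁸⁶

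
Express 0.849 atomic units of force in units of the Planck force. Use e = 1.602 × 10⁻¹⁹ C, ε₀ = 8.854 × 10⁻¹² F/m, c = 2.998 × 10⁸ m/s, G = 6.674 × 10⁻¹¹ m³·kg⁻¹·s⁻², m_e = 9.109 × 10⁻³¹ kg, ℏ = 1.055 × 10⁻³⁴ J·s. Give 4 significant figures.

5.765 × 10⁻⁵²

atomic unit of force: F_au = E_h/a₀ = m_e²e⁶/((4πε₀)³ℏ⁴) = 8.220 × 10⁻⁸ N
Planck force: F_P = c⁴/G = 1.210 × 10⁴⁴ N
0.849 × 8.220 × 10⁻⁸ / 1.210 × 10⁴⁴ = 5.765 × 10⁻⁵²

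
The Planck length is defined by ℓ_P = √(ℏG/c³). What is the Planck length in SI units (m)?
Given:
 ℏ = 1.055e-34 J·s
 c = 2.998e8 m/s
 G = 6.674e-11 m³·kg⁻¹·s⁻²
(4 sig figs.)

ℓ_P = √(ℏG/c³)
  = √(2.613e-70)
  = 1.616e-35 m

1.616e-35 m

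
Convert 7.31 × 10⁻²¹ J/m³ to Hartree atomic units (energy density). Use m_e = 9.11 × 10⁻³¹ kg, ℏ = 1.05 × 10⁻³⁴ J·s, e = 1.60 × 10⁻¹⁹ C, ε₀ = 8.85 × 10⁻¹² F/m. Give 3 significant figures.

2.43 × 10⁻³⁴

atomic unit of energy density: u_au = E_h/a₀³ = m_e⁴e¹⁰/((4πε₀)⁵ℏ⁸) = 3.01 × 10¹³ J/m³.
7.31 × 10⁻²¹ / 3.01 × 10¹³ = 2.43 × 10⁻³⁴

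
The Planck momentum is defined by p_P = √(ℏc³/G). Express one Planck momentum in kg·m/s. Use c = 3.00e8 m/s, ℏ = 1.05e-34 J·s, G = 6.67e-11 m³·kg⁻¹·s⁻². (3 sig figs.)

6.52 kg·m/s

p_P = √(ℏc³/G)
  = √(42.5)
  = 6.52 kg·m/s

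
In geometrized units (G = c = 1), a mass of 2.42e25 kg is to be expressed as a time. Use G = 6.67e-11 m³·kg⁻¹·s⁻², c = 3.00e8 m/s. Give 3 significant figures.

5.98e-11 s

Mass → time via G/c³.
2.42e25 kg × (G/c³) = 5.98e-11 s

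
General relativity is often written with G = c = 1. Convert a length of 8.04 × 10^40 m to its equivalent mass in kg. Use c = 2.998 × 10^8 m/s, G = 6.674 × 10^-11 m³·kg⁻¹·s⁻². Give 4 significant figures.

Length → mass via c²/G.
8.04 × 10^40 m × (c²/G) = 1.083 × 10^68 kg

1.083 × 10^68 kg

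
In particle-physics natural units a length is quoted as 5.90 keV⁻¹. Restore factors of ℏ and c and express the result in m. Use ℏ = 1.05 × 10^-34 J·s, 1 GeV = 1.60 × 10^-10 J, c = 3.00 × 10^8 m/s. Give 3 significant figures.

1.16 × 10^-9 m

A length is [E]⁻¹ in ℏ=c=1; restore one factor of ℏc.
1 GeV⁻¹ → ℏc × (1 GeV in J)⁻¹ = 1.97 × 10^-16 m.
Convert the energy scale: 5.90 keV⁻¹ = 5.90 × 10^6 GeV⁻¹.
Result: 5.90 × 10^6 × 1.97 × 10^-16 = 1.16 × 10^-9 m.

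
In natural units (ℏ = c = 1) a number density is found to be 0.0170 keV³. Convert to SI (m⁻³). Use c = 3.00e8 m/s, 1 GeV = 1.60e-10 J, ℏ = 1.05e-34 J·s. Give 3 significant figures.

Number density is [L]⁻³ = [E]³/(ℏc)³.
1 GeV³ → 1/(ℏc)³ × (1 GeV in J)³ = 1.31e47 m⁻³.
Convert the energy scale: 0.0170 keV³ = 1.70e-20 GeV³.
Result: 1.70e-20 × 1.31e47 = 2.23e27 m⁻³.

2.23e27 m⁻³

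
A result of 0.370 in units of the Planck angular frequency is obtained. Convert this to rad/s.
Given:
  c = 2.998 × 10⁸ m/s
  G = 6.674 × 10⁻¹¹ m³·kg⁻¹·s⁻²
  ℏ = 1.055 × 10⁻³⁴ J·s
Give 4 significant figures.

One Planck angular frequency: ω_P = √(c⁵/(ℏG)) = 1.855 × 10⁴³ rad/s.
0.370 × 1.855 × 10⁴³ rad/s = 6.862 × 10⁴² rad/s

6.862 × 10⁴² rad/s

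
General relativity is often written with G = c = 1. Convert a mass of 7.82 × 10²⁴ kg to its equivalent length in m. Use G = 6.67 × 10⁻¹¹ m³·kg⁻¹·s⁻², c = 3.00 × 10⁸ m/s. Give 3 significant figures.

In G = c = 1 units mass has dimensions of length; the conversion factor is G/c².
7.82 × 10²⁴ kg × (G/c²) = 5.80 × 10⁻³ m

5.80 × 10⁻³ m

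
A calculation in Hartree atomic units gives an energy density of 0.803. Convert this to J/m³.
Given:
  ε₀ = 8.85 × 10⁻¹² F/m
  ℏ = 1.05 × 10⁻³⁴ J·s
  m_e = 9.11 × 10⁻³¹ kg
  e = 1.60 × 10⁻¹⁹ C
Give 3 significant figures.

2.42 × 10¹³ J/m³

One atomic unit of energy density: u_au = E_h/a₀³ = m_e⁴e¹⁰/((4πε₀)⁵ℏ⁸) = 3.01 × 10¹³ J/m³.
0.803 × 3.01 × 10¹³ J/m³ = 2.42 × 10¹³ J/m³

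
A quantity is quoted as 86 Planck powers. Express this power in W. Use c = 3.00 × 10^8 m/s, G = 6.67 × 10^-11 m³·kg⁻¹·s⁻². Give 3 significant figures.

One Planck power: P_P = c⁵/G = 3.64 × 10^52 W.
86 × 3.64 × 10^52 W = 3.13 × 10^54 W

3.13 × 10^54 W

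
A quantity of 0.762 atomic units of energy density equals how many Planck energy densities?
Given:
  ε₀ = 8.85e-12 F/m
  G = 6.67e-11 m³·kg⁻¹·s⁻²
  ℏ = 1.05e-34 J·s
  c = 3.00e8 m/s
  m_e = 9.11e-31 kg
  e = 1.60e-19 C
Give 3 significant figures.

atomic unit of energy density: u_au = E_h/a₀³ = m_e⁴e¹⁰/((4πε₀)⁵ℏ⁸) = 3.01e13 J/m³
Planck energy density: u_P = c⁷/(ℏG²) = 4.68e113 J/m³
0.762 × 3.01e13 / 4.68e113 = 4.90e-101

4.90e-101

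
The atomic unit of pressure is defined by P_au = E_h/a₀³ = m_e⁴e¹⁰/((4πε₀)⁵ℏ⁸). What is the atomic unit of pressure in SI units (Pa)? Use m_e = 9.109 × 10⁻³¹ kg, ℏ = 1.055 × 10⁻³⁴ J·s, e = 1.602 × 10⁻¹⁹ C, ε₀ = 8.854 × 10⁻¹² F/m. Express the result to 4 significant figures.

P_au = E_h/a₀³ = m_e⁴e¹⁰/((4πε₀)⁵ℏ⁸)
E_h = 4.354 × 10⁻¹⁸ J
a₀ = 5.297 × 10⁻¹¹ m
E_h/a₀³ = 2.929 × 10¹³ Pa

2.929 × 10¹³ Pa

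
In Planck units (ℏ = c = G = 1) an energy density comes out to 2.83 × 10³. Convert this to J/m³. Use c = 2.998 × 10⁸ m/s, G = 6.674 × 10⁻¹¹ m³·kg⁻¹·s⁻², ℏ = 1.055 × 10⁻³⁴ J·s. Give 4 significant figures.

One Planck energy density: u_P = c⁷/(ℏG²) = 4.632 × 10¹¹³ J/m³.
2.83 × 10³ × 4.632 × 10¹¹³ J/m³ = 1.311 × 10¹¹⁷ J/m³

1.311 × 10¹¹⁷ J/m³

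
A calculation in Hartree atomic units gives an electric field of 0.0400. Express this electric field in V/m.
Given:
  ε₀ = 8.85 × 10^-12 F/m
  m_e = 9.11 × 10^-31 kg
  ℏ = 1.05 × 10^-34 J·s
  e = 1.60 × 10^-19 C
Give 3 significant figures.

One atomic unit of electric field: E_au = E_h/(e a₀) = m_e²e⁵/((4πε₀)³ℏ⁴) = 5.20 × 10^11 V/m.
0.0400 × 5.20 × 10^11 V/m = 2.08 × 10^10 V/m

2.08 × 10^10 V/m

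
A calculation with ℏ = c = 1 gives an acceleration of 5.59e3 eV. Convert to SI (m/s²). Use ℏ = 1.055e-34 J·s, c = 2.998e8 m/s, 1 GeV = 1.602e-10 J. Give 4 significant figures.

2.545e27 m/s²

Acceleration is [L]/[T]² = c·[E]/ℏ.
1 GeV → c/ℏ × (1 GeV in J) = 4.552e32 m/s².
Convert the energy scale: 5.59e3 eV = 5.59e-6 GeV.
Result: 5.59e-6 × 4.552e32 = 2.545e27 m/s².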